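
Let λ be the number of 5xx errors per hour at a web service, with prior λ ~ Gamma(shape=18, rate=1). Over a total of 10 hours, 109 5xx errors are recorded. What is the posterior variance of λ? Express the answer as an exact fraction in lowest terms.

Total count 109 over total exposure 10 hours.
Conjugate update: add total count to the shape and total exposure to the rate, giving Gamma(127, 11).
Posterior variance = α'/β'² = 127/121.

127/121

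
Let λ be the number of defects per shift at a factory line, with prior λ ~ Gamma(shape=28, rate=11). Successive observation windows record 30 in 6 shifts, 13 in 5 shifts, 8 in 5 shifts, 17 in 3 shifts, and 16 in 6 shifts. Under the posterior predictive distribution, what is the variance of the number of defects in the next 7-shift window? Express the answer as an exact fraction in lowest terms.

2107/81

Total count: 30 + 13 + 8 + 17 + 16 = 84.
Total exposure: 6 + 5 + 5 + 3 + 6 = 25 shifts.
Conjugate update: add total count to the shape and total exposure to the rate, giving Gamma(112, 36).
The posterior predictive for a window of length T is Negative Binomial with variance T·α'·(β'+T)/β'² = 7·112·43/1296 = 2107/81.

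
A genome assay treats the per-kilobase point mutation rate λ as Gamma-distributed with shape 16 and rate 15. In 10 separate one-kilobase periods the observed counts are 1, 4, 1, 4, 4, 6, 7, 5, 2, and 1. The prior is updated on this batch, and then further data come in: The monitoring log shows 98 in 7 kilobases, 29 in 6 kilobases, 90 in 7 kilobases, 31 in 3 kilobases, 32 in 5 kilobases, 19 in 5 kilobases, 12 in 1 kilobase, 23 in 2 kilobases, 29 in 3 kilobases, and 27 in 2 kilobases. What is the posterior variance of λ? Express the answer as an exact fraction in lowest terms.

Total count: 1 + 4 + 1 + 4 + 4 + 6 + 7 + 5 + 2 + 1 = 35.
Total exposure: 10 kilobases.
After the first batch: Gamma(16 + 35, 15 + 10) = Gamma(51, 25).
Total count: 98 + 29 + 90 + 31 + 32 + 19 + 12 + 23 + 29 + 27 = 390.
Total exposure: 7 + 6 + 7 + 3 + 5 + 5 + 1 + 2 + 3 + 2 = 41 kilobases.
After the second batch: Gamma(51 + 390, 25 + 41) = Gamma(441, 66).
Posterior variance = α'/β'² = 441/4356 = 49/484.

49/484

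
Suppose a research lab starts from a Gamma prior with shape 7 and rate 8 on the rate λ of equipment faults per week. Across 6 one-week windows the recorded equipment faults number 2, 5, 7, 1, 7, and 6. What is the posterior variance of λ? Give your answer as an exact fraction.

5/28

Total count: 2 + 5 + 7 + 1 + 7 + 6 = 28.
Total exposure: 6 weeks.
The Gamma prior is conjugate for the Poisson rate, so λ | data ~ Gamma(7+28, 8+6) = Gamma(35, 14).
Posterior variance = α'/β'² = 35/196 = 5/28.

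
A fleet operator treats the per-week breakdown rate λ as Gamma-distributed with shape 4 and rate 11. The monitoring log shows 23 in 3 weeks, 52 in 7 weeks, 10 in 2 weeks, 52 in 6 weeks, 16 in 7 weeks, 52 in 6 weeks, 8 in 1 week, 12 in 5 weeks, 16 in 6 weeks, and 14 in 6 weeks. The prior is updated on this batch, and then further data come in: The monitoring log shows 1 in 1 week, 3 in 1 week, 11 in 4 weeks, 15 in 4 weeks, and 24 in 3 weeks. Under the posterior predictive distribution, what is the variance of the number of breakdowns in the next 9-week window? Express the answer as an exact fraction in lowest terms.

230994/5329

Total count: 23 + 52 + 10 + 52 + 16 + 52 + 8 + 12 + 16 + 14 = 255.
Total exposure: 3 + 7 + 2 + 6 + 7 + 6 + 1 + 5 + 6 + 6 = 49 weeks.
After the first batch: Gamma(4 + 255, 11 + 49) = Gamma(259, 60).
Total count: 1 + 3 + 11 + 15 + 24 = 54.
Total exposure: 1 + 1 + 4 + 4 + 3 = 13 weeks.
After the second batch: Gamma(259 + 54, 60 + 13) = Gamma(313, 73).
The posterior predictive for a window of length T is Negative Binomial with variance T·α'·(β'+T)/β'² = 9·313·82/5329 = 230994/5329.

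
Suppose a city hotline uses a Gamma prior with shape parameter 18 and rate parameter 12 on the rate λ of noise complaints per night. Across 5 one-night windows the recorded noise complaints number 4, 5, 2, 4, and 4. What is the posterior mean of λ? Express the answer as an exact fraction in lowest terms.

37/17

Total count: 4 + 5 + 2 + 4 + 4 = 19.
Total exposure: 5 nights.
Gamma(α, β) with Poisson data over total exposure Σt gives posterior Gamma(α+Σx, β+Σt) = Gamma(37, 17).
Posterior mean = α'/β' = 37/17.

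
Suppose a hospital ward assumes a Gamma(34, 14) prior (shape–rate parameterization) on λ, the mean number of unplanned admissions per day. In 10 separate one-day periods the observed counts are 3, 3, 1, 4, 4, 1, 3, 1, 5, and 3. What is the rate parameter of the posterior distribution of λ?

24

Total count: 3 + 3 + 1 + 4 + 4 + 1 + 3 + 1 + 5 + 3 = 28.
Total exposure: 10 days.
Conjugate update: add total count to the shape and total exposure to the rate, giving Gamma(62, 24).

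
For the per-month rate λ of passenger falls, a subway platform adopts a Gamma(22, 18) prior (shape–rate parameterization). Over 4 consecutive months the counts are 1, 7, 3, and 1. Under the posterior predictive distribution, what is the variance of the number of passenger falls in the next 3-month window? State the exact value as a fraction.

1275/242

Total count: 1 + 7 + 3 + 1 = 12.
Total exposure: 4 months.
Gamma(α, β) with Poisson data over total exposure Σt gives posterior Gamma(α+Σx, β+Σt) = Gamma(34, 22).
The posterior predictive for a window of length T is Negative Binomial with variance T·α'·(β'+T)/β'² = 3·34·25/484 = 1275/242.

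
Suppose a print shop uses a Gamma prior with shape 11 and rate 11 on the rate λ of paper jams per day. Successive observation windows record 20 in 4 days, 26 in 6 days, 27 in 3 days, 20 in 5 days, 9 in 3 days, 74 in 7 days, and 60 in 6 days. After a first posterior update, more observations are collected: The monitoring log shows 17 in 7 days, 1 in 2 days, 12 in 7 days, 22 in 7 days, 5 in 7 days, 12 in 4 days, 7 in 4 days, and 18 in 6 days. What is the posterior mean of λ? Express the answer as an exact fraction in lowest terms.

341/89

Total count: 20 + 26 + 27 + 20 + 9 + 74 + 60 = 236.
Total exposure: 4 + 6 + 3 + 5 + 3 + 7 + 6 = 34 days.
After the first batch: Gamma(11 + 236, 11 + 34) = Gamma(247, 45).
Total count: 17 + 1 + 12 + 22 + 5 + 12 + 7 + 18 = 94.
Total exposure: 7 + 2 + 7 + 7 + 7 + 4 + 4 + 6 = 44 days.
After the second batch: Gamma(247 + 94, 45 + 44) = Gamma(341, 89).
Posterior mean = α'/β' = 341/89.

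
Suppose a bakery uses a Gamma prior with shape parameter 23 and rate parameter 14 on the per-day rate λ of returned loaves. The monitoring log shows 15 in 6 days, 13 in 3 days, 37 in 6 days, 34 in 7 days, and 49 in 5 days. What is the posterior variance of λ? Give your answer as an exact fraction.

171/1681

Total count: 15 + 13 + 37 + 34 + 49 = 148.
Total exposure: 6 + 3 + 6 + 7 + 5 = 27 days.
Conjugate update: add total count to the shape and total exposure to the rate, giving Gamma(171, 41).
Posterior variance = α'/β'² = 171/1681.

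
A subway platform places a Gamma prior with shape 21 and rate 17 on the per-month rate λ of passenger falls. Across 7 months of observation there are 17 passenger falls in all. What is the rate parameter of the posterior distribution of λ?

24

Total count 17 over total exposure 7 months.
By Gamma–Poisson conjugacy, the posterior is Gamma(α + Σx, β + Σt) = Gamma(21 + 17, 17 + 7) = Gamma(38, 24).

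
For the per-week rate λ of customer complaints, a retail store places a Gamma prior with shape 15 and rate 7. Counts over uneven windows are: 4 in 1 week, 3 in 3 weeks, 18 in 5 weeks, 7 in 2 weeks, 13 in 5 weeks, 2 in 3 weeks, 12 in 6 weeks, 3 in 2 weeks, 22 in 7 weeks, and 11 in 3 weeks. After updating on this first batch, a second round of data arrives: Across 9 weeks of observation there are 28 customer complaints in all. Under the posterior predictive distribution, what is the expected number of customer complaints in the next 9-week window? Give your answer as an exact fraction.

Total count: 4 + 3 + 18 + 7 + 13 + 2 + 12 + 3 + 22 + 11 = 95.
Total exposure: 1 + 3 + 5 + 2 + 5 + 3 + 6 + 2 + 7 + 3 = 37 weeks.
After the first batch: Gamma(15 + 95, 7 + 37) = Gamma(110, 44).
Total count 28 over total exposure 9 weeks.
After the second batch: Gamma(110 + 28, 44 + 9) = Gamma(138, 53).
Predictive mean over a 9-week window = T·E[λ|data] = 9·138/53 = 1242/53.

1242/53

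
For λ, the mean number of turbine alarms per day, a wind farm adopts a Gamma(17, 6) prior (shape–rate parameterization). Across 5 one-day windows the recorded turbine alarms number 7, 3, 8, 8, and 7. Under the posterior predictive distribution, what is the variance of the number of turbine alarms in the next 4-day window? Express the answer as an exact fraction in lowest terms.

Total count: 7 + 3 + 8 + 8 + 7 = 33.
Total exposure: 5 days.
Conjugate update: add total count to the shape and total exposure to the rate, giving Gamma(50, 11).
The posterior predictive for a window of length T is Negative Binomial with variance T·α'·(β'+T)/β'² = 4·50·15/121 = 3000/121.

3000/121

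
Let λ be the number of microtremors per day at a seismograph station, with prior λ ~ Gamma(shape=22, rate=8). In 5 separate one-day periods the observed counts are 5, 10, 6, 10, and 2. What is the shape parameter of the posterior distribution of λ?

55

Total count: 5 + 10 + 6 + 10 + 2 = 33.
Total exposure: 5 days.
Conjugate update: add total count to the shape and total exposure to the rate, giving Gamma(55, 13).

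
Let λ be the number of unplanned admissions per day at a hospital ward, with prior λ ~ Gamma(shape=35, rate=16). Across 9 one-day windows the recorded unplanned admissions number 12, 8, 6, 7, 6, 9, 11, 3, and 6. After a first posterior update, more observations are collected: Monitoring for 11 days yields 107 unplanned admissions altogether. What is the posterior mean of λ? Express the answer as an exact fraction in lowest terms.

Total count: 12 + 8 + 6 + 7 + 6 + 9 + 11 + 3 + 6 = 68.
Total exposure: 9 days.
After the first batch: Gamma(35 + 68, 16 + 9) = Gamma(103, 25).
Total count 107 over total exposure 11 days.
After the second batch: Gamma(103 + 107, 25 + 11) = Gamma(210, 36).
Posterior mean = α'/β' = 210/36 = 35/6.

35/6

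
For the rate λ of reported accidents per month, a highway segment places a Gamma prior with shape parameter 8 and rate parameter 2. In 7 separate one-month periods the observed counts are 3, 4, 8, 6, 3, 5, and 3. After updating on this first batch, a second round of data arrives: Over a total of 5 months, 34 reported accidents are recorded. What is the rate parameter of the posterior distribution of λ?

14

Total count: 3 + 4 + 8 + 6 + 3 + 5 + 3 = 32.
Total exposure: 7 months.
After the first batch: Gamma(8 + 32, 2 + 7) = Gamma(40, 9).
Total count 34 over total exposure 5 months.
After the second batch: Gamma(40 + 34, 9 + 5) = Gamma(74, 14).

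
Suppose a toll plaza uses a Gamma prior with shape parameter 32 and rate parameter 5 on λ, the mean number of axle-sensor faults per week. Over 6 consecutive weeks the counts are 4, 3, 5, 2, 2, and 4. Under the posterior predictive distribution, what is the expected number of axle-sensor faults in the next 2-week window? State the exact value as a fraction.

Total count: 4 + 3 + 5 + 2 + 2 + 4 = 20.
Total exposure: 6 weeks.
Gamma(α, β) with Poisson data over total exposure Σt gives posterior Gamma(α+Σx, β+Σt) = Gamma(52, 11).
Predictive mean over a 2-week window = T·E[λ|data] = 2·52/11 = 104/11.

104/11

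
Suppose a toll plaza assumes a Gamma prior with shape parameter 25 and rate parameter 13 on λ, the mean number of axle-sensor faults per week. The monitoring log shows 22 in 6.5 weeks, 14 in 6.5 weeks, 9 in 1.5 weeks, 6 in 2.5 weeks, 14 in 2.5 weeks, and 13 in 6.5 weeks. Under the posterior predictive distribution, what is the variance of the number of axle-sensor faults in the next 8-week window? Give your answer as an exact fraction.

Total count: 22 + 14 + 9 + 6 + 14 + 13 = 78.
Total exposure: 6.5 + 6.5 + 1.5 + 2.5 + 2.5 + 6.5 = 26 weeks.
Gamma(α, β) with Poisson data over total exposure Σt gives posterior Gamma(α+Σx, β+Σt) = Gamma(103, 39).
The posterior predictive for a window of length T is Negative Binomial with variance T·α'·(β'+T)/β'² = 8·103·47/1521 = 38728/1521.

38728/1521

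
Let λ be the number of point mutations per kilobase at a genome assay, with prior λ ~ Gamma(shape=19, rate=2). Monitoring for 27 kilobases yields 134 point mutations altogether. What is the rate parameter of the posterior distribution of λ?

Total count 134 over total exposure 27 kilobases.
By Gamma–Poisson conjugacy, the posterior is Gamma(α + Σx, β + Σt) = Gamma(19 + 134, 2 + 27) = Gamma(153, 29).

29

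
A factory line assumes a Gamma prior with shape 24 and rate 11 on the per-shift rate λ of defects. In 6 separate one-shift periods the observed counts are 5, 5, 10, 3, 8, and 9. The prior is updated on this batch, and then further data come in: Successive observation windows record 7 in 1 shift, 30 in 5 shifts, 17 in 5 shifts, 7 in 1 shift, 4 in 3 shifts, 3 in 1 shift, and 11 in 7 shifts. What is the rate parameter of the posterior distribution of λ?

40

Total count: 5 + 5 + 10 + 3 + 8 + 9 = 40.
Total exposure: 6 shifts.
After the first batch: Gamma(24 + 40, 11 + 6) = Gamma(64, 17).
Total count: 7 + 30 + 17 + 7 + 4 + 3 + 11 = 79.
Total exposure: 1 + 5 + 5 + 1 + 3 + 1 + 7 = 23 shifts.
After the second batch: Gamma(64 + 79, 17 + 23) = Gamma(143, 40).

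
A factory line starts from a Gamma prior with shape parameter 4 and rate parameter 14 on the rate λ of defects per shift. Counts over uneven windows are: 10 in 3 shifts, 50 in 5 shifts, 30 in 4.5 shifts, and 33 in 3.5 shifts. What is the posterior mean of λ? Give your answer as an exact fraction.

127/30

Total count: 10 + 50 + 30 + 33 = 123.
Total exposure: 3 + 5 + 4.5 + 3.5 = 16 shifts.
Posterior: α' = 4 + 123 = 127, β' = 14 + 16 = 30.
Posterior mean = α'/β' = 127/30.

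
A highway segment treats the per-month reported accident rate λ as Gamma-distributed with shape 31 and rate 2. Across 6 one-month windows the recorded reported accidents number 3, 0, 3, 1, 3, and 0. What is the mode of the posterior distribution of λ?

Total count: 3 + 0 + 3 + 1 + 3 + 0 = 10.
Total exposure: 6 months.
Gamma(α, β) with Poisson data over total exposure Σt gives posterior Gamma(α+Σx, β+Σt) = Gamma(41, 8).
Posterior mode = (α'−1)/β' = 40/8 = 5.

5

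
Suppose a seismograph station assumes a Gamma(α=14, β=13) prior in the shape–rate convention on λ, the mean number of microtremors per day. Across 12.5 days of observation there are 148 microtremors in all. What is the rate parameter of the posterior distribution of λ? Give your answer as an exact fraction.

Total count 148 over total exposure 12.5 days.
The Gamma prior is conjugate for the Poisson rate, so λ | data ~ Gamma(14+148, 13+12.5) = Gamma(162, 51/2).

51/2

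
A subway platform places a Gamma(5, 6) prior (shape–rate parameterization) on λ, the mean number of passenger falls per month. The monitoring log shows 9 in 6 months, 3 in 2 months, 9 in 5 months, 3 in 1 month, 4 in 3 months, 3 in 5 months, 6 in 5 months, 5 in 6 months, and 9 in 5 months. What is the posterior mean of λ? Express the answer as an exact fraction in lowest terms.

Total count: 9 + 3 + 9 + 3 + 4 + 3 + 6 + 5 + 9 = 51.
Total exposure: 6 + 2 + 5 + 1 + 3 + 5 + 5 + 6 + 5 = 38 months.
By Gamma–Poisson conjugacy, the posterior is Gamma(α + Σx, β + Σt) = Gamma(5 + 51, 6 + 38) = Gamma(56, 44).
Posterior mean = α'/β' = 56/44 = 14/11.

14/11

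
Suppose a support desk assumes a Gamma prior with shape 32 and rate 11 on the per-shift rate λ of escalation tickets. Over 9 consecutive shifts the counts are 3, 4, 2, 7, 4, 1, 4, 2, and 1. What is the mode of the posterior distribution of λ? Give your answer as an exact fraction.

Total count: 3 + 4 + 2 + 7 + 4 + 1 + 4 + 2 + 1 = 28.
Total exposure: 9 shifts.
Gamma(α, β) with Poisson data over total exposure Σt gives posterior Gamma(α+Σx, β+Σt) = Gamma(60, 20).
Posterior mode = (α'−1)/β' = 59/20.

59/20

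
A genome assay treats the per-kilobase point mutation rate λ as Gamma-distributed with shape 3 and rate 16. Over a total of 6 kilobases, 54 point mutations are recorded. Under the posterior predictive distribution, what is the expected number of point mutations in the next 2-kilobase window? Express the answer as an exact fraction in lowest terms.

57/11

Total count 54 over total exposure 6 kilobases.
Gamma(α, β) with Poisson data over total exposure Σt gives posterior Gamma(α+Σx, β+Σt) = Gamma(57, 22).
Predictive mean over a 2-kilobase window = T·E[λ|data] = 2·57/22 = 57/11.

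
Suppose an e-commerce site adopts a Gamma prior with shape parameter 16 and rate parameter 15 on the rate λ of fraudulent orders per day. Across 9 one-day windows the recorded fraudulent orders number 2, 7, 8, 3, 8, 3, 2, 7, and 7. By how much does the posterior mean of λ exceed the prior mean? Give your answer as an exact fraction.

Total count: 2 + 7 + 8 + 3 + 8 + 3 + 2 + 7 + 7 = 47.
Total exposure: 9 days.
Posterior: α' = 16 + 47 = 63, β' = 15 + 9 = 24.
Posterior mean = 63/24 = 21/8; prior mean = 16/15 = 16/15. Difference = 21/8 − 16/15 = 187/120.

187/120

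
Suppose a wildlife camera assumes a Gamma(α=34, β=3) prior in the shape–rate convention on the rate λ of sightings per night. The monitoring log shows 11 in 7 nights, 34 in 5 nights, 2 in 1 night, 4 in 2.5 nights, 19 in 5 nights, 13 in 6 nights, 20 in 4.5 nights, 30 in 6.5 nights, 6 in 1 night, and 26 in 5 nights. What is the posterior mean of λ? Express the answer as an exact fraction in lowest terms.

Total count: 11 + 34 + 2 + 4 + 19 + 13 + 20 + 30 + 6 + 26 = 165.
Total exposure: 7 + 5 + 1 + 2.5 + 5 + 6 + 4.5 + 6.5 + 1 + 5 = 43.5 nights.
By Gamma–Poisson conjugacy, the posterior is Gamma(α + Σx, β + Σt) = Gamma(34 + 165, 3 + 43.5) = Gamma(199, 93/2).
Posterior mean = α'/β' = 199/(93/2) = 398/93.

398/93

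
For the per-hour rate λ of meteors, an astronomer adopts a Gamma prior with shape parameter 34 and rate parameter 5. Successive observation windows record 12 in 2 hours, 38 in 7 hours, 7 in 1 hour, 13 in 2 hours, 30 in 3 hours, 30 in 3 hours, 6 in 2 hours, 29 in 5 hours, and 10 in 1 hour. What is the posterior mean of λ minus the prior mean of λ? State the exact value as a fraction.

-9/155

Total count: 12 + 38 + 7 + 13 + 30 + 30 + 6 + 29 + 10 = 175.
Total exposure: 2 + 7 + 1 + 2 + 3 + 3 + 2 + 5 + 1 = 26 hours.
By Gamma–Poisson conjugacy, the posterior is Gamma(α + Σx, β + Σt) = Gamma(34 + 175, 5 + 26) = Gamma(209, 31).
Posterior mean = 209/31 = 209/31; prior mean = 34/5 = 34/5. Difference = 209/31 − 34/5 = -9/155.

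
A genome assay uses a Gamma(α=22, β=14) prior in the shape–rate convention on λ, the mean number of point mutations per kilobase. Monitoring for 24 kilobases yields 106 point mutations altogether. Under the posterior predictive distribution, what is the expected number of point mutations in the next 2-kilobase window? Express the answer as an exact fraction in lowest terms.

Total count 106 over total exposure 24 kilobases.
Gamma(α, β) with Poisson data over total exposure Σt gives posterior Gamma(α+Σx, β+Σt) = Gamma(128, 38).
Predictive mean over a 2-kilobase window = T·E[λ|data] = 2·128/38 = 128/19.

128/19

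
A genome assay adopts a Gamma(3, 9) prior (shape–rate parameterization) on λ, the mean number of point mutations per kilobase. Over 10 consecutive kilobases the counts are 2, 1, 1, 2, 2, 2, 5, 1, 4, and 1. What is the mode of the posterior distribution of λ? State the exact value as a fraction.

Total count: 2 + 1 + 1 + 2 + 2 + 2 + 5 + 1 + 4 + 1 = 21.
Total exposure: 10 kilobases.
By Gamma–Poisson conjugacy, the posterior is Gamma(α + Σx, β + Σt) = Gamma(3 + 21, 9 + 10) = Gamma(24, 19).
Posterior mode = (α'−1)/β' = 23/19.

23/19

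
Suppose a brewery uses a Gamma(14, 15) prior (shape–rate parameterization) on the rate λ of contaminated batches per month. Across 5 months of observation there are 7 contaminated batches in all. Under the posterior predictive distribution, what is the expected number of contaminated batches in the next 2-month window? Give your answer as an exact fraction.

Total count 7 over total exposure 5 months.
Gamma(α, β) with Poisson data over total exposure Σt gives posterior Gamma(α+Σx, β+Σt) = Gamma(21, 20).
Predictive mean over a 2-month window = T·E[λ|data] = 2·21/20 = 21/10.

21/10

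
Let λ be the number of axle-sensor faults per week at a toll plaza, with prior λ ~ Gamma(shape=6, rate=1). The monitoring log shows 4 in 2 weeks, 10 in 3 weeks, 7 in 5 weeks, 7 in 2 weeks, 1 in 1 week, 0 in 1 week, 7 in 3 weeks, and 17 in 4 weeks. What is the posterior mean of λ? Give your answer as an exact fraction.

59/22

Total count: 4 + 10 + 7 + 7 + 1 + 0 + 7 + 17 = 53.
Total exposure: 2 + 3 + 5 + 2 + 1 + 1 + 3 + 4 = 21 weeks.
Conjugate update: add total count to the shape and total exposure to the rate, giving Gamma(59, 22).
Posterior mean = α'/β' = 59/22.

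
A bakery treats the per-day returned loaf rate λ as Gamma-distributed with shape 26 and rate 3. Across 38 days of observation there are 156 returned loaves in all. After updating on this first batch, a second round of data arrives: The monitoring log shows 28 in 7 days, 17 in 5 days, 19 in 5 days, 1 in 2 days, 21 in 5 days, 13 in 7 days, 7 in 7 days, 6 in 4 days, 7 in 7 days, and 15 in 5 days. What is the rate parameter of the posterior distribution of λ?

Total count 156 over total exposure 38 days.
After the first batch: Gamma(26 + 156, 3 + 38) = Gamma(182, 41).
Total count: 28 + 17 + 19 + 1 + 21 + 13 + 7 + 6 + 7 + 15 = 134.
Total exposure: 7 + 5 + 5 + 2 + 5 + 7 + 7 + 4 + 7 + 5 = 54 days.
After the second batch: Gamma(182 + 134, 41 + 54) = Gamma(316, 95).

95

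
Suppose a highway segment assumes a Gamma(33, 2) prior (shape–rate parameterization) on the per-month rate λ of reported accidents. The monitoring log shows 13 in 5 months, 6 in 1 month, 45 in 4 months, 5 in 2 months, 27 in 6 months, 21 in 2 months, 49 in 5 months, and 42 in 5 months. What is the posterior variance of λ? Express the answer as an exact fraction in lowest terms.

241/1024

Total count: 13 + 6 + 45 + 5 + 27 + 21 + 49 + 42 = 208.
Total exposure: 5 + 1 + 4 + 2 + 6 + 2 + 5 + 5 = 30 months.
Posterior: α' = 33 + 208 = 241, β' = 2 + 30 = 32.
Posterior variance = α'/β'² = 241/1024.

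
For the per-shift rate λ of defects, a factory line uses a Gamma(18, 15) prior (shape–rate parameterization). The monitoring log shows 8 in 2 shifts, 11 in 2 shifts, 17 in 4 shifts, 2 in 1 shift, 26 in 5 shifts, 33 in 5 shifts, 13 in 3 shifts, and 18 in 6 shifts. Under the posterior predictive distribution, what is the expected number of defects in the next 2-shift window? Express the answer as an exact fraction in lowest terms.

292/43

Total count: 8 + 11 + 17 + 2 + 26 + 33 + 13 + 18 = 128.
Total exposure: 2 + 2 + 4 + 1 + 5 + 5 + 3 + 6 = 28 shifts.
The Gamma prior is conjugate for the Poisson rate, so λ | data ~ Gamma(18+128, 15+28) = Gamma(146, 43).
Predictive mean over a 2-shift window = T·E[λ|data] = 2·146/43 = 292/43.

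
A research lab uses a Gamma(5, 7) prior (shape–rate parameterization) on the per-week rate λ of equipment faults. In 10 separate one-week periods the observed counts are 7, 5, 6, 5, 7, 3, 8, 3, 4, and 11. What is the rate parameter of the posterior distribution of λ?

17

Total count: 7 + 5 + 6 + 5 + 7 + 3 + 8 + 3 + 4 + 11 = 59.
Total exposure: 10 weeks.
Gamma(α, β) with Poisson data over total exposure Σt gives posterior Gamma(α+Σx, β+Σt) = Gamma(64, 17).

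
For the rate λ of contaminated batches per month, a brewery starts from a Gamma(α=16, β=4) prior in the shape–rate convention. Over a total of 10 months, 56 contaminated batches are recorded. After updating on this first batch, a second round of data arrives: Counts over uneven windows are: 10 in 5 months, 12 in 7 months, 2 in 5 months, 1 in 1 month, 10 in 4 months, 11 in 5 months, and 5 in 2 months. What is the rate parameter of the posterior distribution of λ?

Total count 56 over total exposure 10 months.
After the first batch: Gamma(16 + 56, 4 + 10) = Gamma(72, 14).
Total count: 10 + 12 + 2 + 1 + 10 + 11 + 5 = 51.
Total exposure: 5 + 7 + 5 + 1 + 4 + 5 + 2 = 29 months.
After the second batch: Gamma(72 + 51, 14 + 29) = Gamma(123, 43).

43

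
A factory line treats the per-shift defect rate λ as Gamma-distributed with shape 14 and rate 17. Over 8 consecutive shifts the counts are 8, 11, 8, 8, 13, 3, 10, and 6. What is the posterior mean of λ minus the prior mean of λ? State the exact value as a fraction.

Total count: 8 + 11 + 8 + 8 + 13 + 3 + 10 + 6 = 67.
Total exposure: 8 shifts.
Posterior: α' = 14 + 67 = 81, β' = 17 + 8 = 25.
Posterior mean = 81/25 = 81/25; prior mean = 14/17 = 14/17. Difference = 81/25 − 14/17 = 1027/425.

1027/425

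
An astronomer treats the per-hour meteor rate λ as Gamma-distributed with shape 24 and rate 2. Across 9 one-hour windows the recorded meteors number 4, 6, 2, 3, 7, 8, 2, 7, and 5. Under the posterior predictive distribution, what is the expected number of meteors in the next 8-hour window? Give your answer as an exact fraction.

Total count: 4 + 6 + 2 + 3 + 7 + 8 + 2 + 7 + 5 = 44.
Total exposure: 9 hours.
By Gamma–Poisson conjugacy, the posterior is Gamma(α + Σx, β + Σt) = Gamma(24 + 44, 2 + 9) = Gamma(68, 11).
Predictive mean over an 8-hour window = T·E[λ|data] = 8·68/11 = 544/11.

544/11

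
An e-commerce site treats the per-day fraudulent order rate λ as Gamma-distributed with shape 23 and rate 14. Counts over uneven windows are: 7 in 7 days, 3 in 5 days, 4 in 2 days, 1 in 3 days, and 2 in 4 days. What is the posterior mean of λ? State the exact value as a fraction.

Total count: 7 + 3 + 4 + 1 + 2 = 17.
Total exposure: 7 + 5 + 2 + 3 + 4 = 21 days.
Conjugate update: add total count to the shape and total exposure to the rate, giving Gamma(40, 35).
Posterior mean = α'/β' = 40/35 = 8/7.

8/7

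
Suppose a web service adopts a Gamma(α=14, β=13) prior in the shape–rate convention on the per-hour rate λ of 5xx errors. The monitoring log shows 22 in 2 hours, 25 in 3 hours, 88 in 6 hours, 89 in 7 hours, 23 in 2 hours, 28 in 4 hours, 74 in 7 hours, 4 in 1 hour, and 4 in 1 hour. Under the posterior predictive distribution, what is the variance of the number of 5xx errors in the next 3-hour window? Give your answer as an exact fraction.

54537/2116

Total count: 22 + 25 + 88 + 89 + 23 + 28 + 74 + 4 + 4 = 357.
Total exposure: 2 + 3 + 6 + 7 + 2 + 4 + 7 + 1 + 1 = 33 hours.
Gamma(α, β) with Poisson data over total exposure Σt gives posterior Gamma(α+Σx, β+Σt) = Gamma(371, 46).
The posterior predictive for a window of length T is Negative Binomial with variance T·α'·(β'+T)/β'² = 3·371·49/2116 = 54537/2116.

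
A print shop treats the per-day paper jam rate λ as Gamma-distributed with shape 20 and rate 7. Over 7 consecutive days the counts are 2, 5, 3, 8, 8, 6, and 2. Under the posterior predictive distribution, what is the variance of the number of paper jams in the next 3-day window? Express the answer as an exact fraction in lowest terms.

Total count: 2 + 5 + 3 + 8 + 8 + 6 + 2 = 34.
Total exposure: 7 days.
Conjugate update: add total count to the shape and total exposure to the rate, giving Gamma(54, 14).
The posterior predictive for a window of length T is Negative Binomial with variance T·α'·(β'+T)/β'² = 3·54·17/196 = 1377/98.

1377/98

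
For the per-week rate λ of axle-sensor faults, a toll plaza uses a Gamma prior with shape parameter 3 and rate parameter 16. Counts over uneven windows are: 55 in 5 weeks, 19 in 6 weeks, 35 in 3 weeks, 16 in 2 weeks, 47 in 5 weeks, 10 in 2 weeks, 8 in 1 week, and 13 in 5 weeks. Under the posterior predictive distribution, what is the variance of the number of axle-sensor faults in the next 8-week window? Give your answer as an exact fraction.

Total count: 55 + 19 + 35 + 16 + 47 + 10 + 8 + 13 = 203.
Total exposure: 5 + 6 + 3 + 2 + 5 + 2 + 1 + 5 = 29 weeks.
Posterior: α' = 3 + 203 = 206, β' = 16 + 29 = 45.
The posterior predictive for a window of length T is Negative Binomial with variance T·α'·(β'+T)/β'² = 8·206·53/2025 = 87344/2025.

87344/2025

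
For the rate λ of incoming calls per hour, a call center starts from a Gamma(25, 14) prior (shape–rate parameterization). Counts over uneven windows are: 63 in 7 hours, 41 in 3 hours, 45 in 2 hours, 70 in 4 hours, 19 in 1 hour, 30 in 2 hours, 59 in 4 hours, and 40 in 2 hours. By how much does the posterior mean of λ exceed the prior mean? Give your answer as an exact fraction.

4513/546

Total count: 63 + 41 + 45 + 70 + 19 + 30 + 59 + 40 = 367.
Total exposure: 7 + 3 + 2 + 4 + 1 + 2 + 4 + 2 = 25 hours.
Conjugate update: add total count to the shape and total exposure to the rate, giving Gamma(392, 39).
Posterior mean = 392/39 = 392/39; prior mean = 25/14 = 25/14. Difference = 392/39 − 25/14 = 4513/546.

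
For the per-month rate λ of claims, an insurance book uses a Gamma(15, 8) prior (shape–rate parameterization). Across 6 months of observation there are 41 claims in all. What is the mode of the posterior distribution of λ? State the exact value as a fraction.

55/14

Total count 41 over total exposure 6 months.
The Gamma prior is conjugate for the Poisson rate, so λ | data ~ Gamma(15+41, 8+6) = Gamma(56, 14).
Posterior mode = (α'−1)/β' = 55/14.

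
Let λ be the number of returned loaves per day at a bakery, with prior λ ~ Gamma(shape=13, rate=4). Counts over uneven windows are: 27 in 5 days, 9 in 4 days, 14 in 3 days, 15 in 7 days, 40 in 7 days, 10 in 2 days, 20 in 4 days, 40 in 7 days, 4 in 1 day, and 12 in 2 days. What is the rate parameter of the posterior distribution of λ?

46

Total count: 27 + 9 + 14 + 15 + 40 + 10 + 20 + 40 + 4 + 12 = 191.
Total exposure: 5 + 4 + 3 + 7 + 7 + 2 + 4 + 7 + 1 + 2 = 42 days.
Conjugate update: add total count to the shape and total exposure to the rate, giving Gamma(204, 46).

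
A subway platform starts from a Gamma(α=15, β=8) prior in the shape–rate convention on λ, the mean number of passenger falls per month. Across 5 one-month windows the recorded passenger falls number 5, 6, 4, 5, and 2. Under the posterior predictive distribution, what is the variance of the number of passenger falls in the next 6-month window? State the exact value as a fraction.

Total count: 5 + 6 + 4 + 5 + 2 = 22.
Total exposure: 5 months.
The Gamma prior is conjugate for the Poisson rate, so λ | data ~ Gamma(15+22, 8+5) = Gamma(37, 13).
The posterior predictive for a window of length T is Negative Binomial with variance T·α'·(β'+T)/β'² = 6·37·19/169 = 4218/169.

4218/169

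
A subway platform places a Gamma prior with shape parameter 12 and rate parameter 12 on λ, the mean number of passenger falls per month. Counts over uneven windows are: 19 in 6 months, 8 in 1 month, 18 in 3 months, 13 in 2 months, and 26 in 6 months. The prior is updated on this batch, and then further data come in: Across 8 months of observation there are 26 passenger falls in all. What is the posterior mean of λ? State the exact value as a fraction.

Total count: 19 + 8 + 18 + 13 + 26 = 84.
Total exposure: 6 + 1 + 3 + 2 + 6 = 18 months.
After the first batch: Gamma(12 + 84, 12 + 18) = Gamma(96, 30).
Total count 26 over total exposure 8 months.
After the second batch: Gamma(96 + 26, 30 + 8) = Gamma(122, 38).
Posterior mean = α'/β' = 122/38 = 61/19.

61/19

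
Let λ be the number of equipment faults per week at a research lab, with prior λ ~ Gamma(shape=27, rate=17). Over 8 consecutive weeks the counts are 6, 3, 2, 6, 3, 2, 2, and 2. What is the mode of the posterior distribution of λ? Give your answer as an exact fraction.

Total count: 6 + 3 + 2 + 6 + 3 + 2 + 2 + 2 = 26.
Total exposure: 8 weeks.
The Gamma prior is conjugate for the Poisson rate, so λ | data ~ Gamma(27+26, 17+8) = Gamma(53, 25).
Posterior mode = (α'−1)/β' = 52/25.

52/25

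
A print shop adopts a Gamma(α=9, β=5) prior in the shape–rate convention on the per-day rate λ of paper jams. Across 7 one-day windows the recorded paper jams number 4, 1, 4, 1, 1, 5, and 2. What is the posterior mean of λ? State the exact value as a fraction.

9/4

Total count: 4 + 1 + 4 + 1 + 1 + 5 + 2 = 18.
Total exposure: 7 days.
Posterior: α' = 9 + 18 = 27, β' = 5 + 7 = 12.
Posterior mean = α'/β' = 27/12 = 9/4.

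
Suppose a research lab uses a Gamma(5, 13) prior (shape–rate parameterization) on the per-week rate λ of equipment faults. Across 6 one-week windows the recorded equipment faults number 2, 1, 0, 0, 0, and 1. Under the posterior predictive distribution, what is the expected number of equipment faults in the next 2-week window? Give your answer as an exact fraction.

Total count: 2 + 1 + 0 + 0 + 0 + 1 = 4.
Total exposure: 6 weeks.
Posterior: α' = 5 + 4 = 9, β' = 13 + 6 = 19.
Predictive mean over a 2-week window = T·E[λ|data] = 2·9/19 = 18/19.

18/19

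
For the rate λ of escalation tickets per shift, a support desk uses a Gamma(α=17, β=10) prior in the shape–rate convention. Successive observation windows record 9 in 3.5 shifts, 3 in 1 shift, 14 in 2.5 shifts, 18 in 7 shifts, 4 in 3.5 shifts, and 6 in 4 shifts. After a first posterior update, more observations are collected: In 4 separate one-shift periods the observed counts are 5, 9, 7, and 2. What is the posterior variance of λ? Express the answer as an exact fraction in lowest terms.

Total count: 9 + 3 + 14 + 18 + 4 + 6 = 54.
Total exposure: 3.5 + 1 + 2.5 + 7 + 3.5 + 4 = 21.5 shifts.
After the first batch: Gamma(17 + 54, 10 + 21.5) = Gamma(71, 63/2).
Total count: 5 + 9 + 7 + 2 = 23.
Total exposure: 4 shifts.
After the second batch: Gamma(71 + 23, 63/2 + 4) = Gamma(94, 71/2).
Posterior variance = α'/β'² = 94/(5041/4) = 376/5041.

376/5041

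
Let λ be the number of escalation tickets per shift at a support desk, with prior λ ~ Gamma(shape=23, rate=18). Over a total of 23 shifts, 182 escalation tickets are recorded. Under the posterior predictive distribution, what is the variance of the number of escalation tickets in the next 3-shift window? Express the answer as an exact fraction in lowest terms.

660/41

Total count 182 over total exposure 23 shifts.
Conjugate update: add total count to the shape and total exposure to the rate, giving Gamma(205, 41).
The posterior predictive for a window of length T is Negative Binomial with variance T·α'·(β'+T)/β'² = 3·205·44/1681 = 660/41.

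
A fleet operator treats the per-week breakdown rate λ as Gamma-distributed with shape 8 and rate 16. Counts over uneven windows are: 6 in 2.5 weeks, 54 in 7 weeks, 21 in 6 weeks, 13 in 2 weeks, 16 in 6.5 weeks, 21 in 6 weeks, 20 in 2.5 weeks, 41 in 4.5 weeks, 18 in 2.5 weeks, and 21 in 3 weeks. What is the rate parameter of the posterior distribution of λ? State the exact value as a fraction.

Total count: 6 + 54 + 21 + 13 + 16 + 21 + 20 + 41 + 18 + 21 = 231.
Total exposure: 2.5 + 7 + 6 + 2 + 6.5 + 6 + 2.5 + 4.5 + 2.5 + 3 = 42.5 weeks.
Gamma(α, β) with Poisson data over total exposure Σt gives posterior Gamma(α+Σx, β+Σt) = Gamma(239, 117/2).

117/2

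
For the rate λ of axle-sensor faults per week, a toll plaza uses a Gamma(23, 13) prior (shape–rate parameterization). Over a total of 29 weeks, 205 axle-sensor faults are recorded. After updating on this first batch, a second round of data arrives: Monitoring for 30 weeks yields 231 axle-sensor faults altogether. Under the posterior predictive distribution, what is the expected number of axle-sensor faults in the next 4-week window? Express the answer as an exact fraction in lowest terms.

51/2

Total count 205 over total exposure 29 weeks.
After the first batch: Gamma(23 + 205, 13 + 29) = Gamma(228, 42).
Total count 231 over total exposure 30 weeks.
After the second batch: Gamma(228 + 231, 42 + 30) = Gamma(459, 72).
Predictive mean over a 4-week window = T·E[λ|data] = 4·459/72 = 51/2.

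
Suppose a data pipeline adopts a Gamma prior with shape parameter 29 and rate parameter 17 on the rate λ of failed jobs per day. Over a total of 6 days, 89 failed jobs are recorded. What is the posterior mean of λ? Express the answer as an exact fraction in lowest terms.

Total count 89 over total exposure 6 days.
By Gamma–Poisson conjugacy, the posterior is Gamma(α + Σx, β + Σt) = Gamma(29 + 89, 17 + 6) = Gamma(118, 23).
Posterior mean = α'/β' = 118/23.

118/23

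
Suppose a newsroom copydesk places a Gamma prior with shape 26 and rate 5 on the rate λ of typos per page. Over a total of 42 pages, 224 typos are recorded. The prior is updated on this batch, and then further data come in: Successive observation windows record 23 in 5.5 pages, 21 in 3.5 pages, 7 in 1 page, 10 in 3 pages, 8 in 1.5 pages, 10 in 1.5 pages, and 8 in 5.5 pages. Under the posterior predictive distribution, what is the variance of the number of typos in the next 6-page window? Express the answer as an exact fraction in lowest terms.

602556/18769

Total count 224 over total exposure 42 pages.
After the first batch: Gamma(26 + 224, 5 + 42) = Gamma(250, 47).
Total count: 23 + 21 + 7 + 10 + 8 + 10 + 8 = 87.
Total exposure: 5.5 + 3.5 + 1 + 3 + 1.5 + 1.5 + 5.5 = 21.5 pages.
After the second batch: Gamma(250 + 87, 47 + 21.5) = Gamma(337, 137/2).
The posterior predictive for a window of length T is Negative Binomial with variance T·α'·(β'+T)/β'² = 6·337·(149/2)/(18769/4) = 602556/18769.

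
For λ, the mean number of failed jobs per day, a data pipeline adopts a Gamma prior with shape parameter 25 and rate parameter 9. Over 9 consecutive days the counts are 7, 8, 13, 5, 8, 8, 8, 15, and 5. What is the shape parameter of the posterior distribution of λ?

102

Total count: 7 + 8 + 13 + 5 + 8 + 8 + 8 + 15 + 5 = 77.
Total exposure: 9 days.
By Gamma–Poisson conjugacy, the posterior is Gamma(α + Σx, β + Σt) = Gamma(25 + 77, 9 + 9) = Gamma(102, 18).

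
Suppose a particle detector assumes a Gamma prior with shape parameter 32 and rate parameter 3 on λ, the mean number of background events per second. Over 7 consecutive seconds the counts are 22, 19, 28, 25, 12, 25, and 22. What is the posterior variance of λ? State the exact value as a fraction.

37/20

Total count: 22 + 19 + 28 + 25 + 12 + 25 + 22 = 153.
Total exposure: 7 seconds.
Gamma(α, β) with Poisson data over total exposure Σt gives posterior Gamma(α+Σx, β+Σt) = Gamma(185, 10).
Posterior variance = α'/β'² = 185/100 = 37/20.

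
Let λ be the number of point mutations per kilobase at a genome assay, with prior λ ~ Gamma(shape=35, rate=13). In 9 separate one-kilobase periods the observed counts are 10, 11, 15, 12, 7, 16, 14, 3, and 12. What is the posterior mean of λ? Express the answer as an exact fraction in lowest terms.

135/22

Total count: 10 + 11 + 15 + 12 + 7 + 16 + 14 + 3 + 12 = 100.
Total exposure: 9 kilobases.
Gamma(α, β) with Poisson data over total exposure Σt gives posterior Gamma(α+Σx, β+Σt) = Gamma(135, 22).
Posterior mean = α'/β' = 135/22.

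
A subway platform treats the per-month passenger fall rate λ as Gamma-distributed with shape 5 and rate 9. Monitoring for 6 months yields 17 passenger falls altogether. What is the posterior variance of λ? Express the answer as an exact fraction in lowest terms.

22/225

Total count 17 over total exposure 6 months.
By Gamma–Poisson conjugacy, the posterior is Gamma(α + Σx, β + Σt) = Gamma(5 + 17, 9 + 6) = Gamma(22, 15).
Posterior variance = α'/β'² = 22/225.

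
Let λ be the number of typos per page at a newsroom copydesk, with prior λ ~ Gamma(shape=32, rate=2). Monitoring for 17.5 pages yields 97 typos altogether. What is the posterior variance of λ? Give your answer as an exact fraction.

Total count 97 over total exposure 17.5 pages.
Conjugate update: add total count to the shape and total exposure to the rate, giving Gamma(129, 39/2).
Posterior variance = α'/β'² = 129/(1521/4) = 172/507.

172/507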